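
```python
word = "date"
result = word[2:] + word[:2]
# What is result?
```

Trace:
`word = "date"` → word = 'date'
`result = word[2:] + word[:2]` → result = 'teda'
So result = 'teda'

Answer: 'teda'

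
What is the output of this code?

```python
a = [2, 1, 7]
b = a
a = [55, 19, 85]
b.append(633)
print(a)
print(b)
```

Key concept: rebinding vs mutation: a is rebound to a new list, b still points at the original.
Step by step:
`a = [2, 1, 7]` → a = [2, 1, 7]
`b = a` → b = [2, 1, 7] (same object as a)
`a = [55, 19, 85]` → a = [55, 19, 85]
`b.append(633)` → b = [2, 1, 7, 633]
`print(a)` → prints [55, 19, 85]
`print(b)` → prints [2, 1, 7, 633]

Answer:
[55, 19, 85]
[2, 1, 7, 633]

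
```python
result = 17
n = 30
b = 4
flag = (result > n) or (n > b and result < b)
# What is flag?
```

Trace:
`result = 17` → result = 17
`n = 30` → n = 30
`b = 4` → b = 4
`flag = (result > n) or (n > b and result < b)` → flag = False
So flag = False

Answer: False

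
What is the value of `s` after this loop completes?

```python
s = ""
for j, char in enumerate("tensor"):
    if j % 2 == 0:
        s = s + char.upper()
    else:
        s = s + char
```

Uppercase even positions in 'tensor'
`s` takes the values: "" → "T" → "Te" → "TeN" → "TeNs" → "TeNsO" → "TeNsOr"

Answer: "TeNsOr"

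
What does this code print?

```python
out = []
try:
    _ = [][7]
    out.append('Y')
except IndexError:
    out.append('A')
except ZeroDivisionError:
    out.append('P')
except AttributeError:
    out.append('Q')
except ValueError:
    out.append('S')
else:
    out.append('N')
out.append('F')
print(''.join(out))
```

Execution trace: 'A' (except IndexError) → 'F' (after the try/except). Output: AF

Answer: AF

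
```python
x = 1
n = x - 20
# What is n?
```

Trace:
`x = 1` → x = 1
`n = x - 20` → n = -19
So n = -19

Answer: -19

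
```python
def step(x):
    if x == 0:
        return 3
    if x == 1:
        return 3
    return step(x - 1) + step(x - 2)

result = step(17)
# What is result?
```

Build up from base cases: step(0)=3, step(1)=3, step(2)=6, step(3)=9, step(4)=15, step(5)=24, step(6)=39, ..., step(17)=7752

Answer: 7752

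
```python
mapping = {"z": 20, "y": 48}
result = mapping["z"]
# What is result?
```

Trace:
`mapping = {"z": 20, "y": 48}` → mapping = {'z': 20, 'y': 48}
`result = mapping["z"]` → result = 20
So result = 20

Answer: 20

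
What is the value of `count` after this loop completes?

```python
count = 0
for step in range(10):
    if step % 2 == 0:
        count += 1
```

Count numbers divisible by 2 in range(10)
`count` takes the values: 0 → 1 → 2 → 3 → 4 → 5

Answer: 5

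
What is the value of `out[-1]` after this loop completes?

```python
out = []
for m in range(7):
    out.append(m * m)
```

Last element of squares 0 to 6
`out` takes the values: [] → [0] → [0, 1] → [0, 1, 4] → [0, 1, 4, 9] → [0, 1, 4, 9, 16] → [0, 1, 4, 9, 16, 25] → [0, 1, 4, 9, 16, 25, 36]
So `out[-1]` = 36

Answer: 36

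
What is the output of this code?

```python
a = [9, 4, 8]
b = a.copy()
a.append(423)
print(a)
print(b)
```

Key concept: list.copy() creates independent copy.
Step by step:
`a = [9, 4, 8]` → a = [9, 4, 8]
`b = a.copy()` → b = [9, 4, 8]
`a.append(423)` → a = [9, 4, 8, 423]
`print(a)` → prints [9, 4, 8, 423]
`print(b)` → prints [9, 4, 8]

Answer:
[9, 4, 8, 423]
[9, 4, 8]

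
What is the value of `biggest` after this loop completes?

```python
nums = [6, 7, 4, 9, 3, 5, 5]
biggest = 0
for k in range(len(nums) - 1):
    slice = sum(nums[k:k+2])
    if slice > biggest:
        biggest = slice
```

Max sum of 2-element window in [6, 7, 4, 9, 3, 5, 5]
`biggest` takes the values: 0 → 13

Answer: 13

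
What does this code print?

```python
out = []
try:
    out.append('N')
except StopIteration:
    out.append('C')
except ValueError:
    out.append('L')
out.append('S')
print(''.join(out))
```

Execution trace: 'N' (try body, no exception) → 'S' (after the try/except). Output: NS

Answer: NS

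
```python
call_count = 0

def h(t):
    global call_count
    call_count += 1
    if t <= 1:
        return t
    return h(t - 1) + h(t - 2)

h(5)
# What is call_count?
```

Calls(t) = 1 + Calls(t-1) + Calls(t-2); Calls(0)=Calls(1)=1. For t=5 this gives 15.

Answer: 15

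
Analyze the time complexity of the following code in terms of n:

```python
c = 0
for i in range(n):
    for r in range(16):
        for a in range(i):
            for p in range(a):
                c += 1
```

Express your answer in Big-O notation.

Each loop level contributes: n × 1 × n × n. Multiplying the contributions gives O(n^3).

Answer: O(n^3)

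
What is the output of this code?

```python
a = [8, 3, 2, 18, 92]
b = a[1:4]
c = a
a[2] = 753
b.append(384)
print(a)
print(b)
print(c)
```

Key concept: slice vs alias.
Step by step:
`a = [8, 3, 2, 18, 92]` → a = [8, 3, 2, 18, 92]
`b = a[1:4]` → b = [3, 2, 18]
`c = a` → c = [8, 3, 2, 18, 92] (same object as a)
`a[2] = 753` → a = [8, 3, 753, 18, 92] (same object as c); c = [8, 3, 753, 18, 92] (same object as a)
`b.append(384)` → b = [3, 2, 18, 384]
`print(a)` → prints [8, 3, 753, 18, 92]
`print(b)` → prints [3, 2, 18, 384]
`print(c)` → prints [8, 3, 753, 18, 92]

Answer:
[8, 3, 753, 18, 92]
[3, 2, 18, 384]
[8, 3, 753, 18, 92]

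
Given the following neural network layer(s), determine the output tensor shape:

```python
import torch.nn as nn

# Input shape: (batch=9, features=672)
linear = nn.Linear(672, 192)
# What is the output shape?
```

Input: (9, 672) -> Output: (9, 192)

Answer: (9, 192)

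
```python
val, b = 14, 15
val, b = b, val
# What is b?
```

Trace:
`val, b = 14, 15` → val = 14; b = 15
`val, b = b, val` → val = 15; b = 14
So b = 14

Answer: 14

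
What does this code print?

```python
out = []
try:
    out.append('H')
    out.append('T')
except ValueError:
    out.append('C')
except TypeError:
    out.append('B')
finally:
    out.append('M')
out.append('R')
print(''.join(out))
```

Execution trace: 'H' (try body) → 'T' (try body, no exception) → 'M' (finally) → 'R' (after the try/except). Output: HTMR

Answer: HTMR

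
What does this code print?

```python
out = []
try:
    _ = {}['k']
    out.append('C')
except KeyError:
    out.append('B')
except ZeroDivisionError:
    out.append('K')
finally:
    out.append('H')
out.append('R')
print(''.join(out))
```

Execution trace: 'B' (except KeyError) → 'H' (finally) → 'R' (after the try/except). Output: BHR

Answer: BHR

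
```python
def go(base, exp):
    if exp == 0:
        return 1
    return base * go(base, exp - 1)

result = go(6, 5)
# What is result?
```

go(6, 5) = 6 * 6 * 6 * 6 * 6 = 7776

Answer: 7776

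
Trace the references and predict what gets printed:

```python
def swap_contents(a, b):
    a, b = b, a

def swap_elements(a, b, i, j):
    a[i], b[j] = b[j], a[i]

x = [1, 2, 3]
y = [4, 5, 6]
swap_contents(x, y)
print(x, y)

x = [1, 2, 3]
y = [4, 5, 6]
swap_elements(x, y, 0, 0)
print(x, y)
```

Key concept: parameter rebinding vs mutation.
Step by step:
`x = [1, 2, 3]` → x = [1, 2, 3]
`y = [4, 5, 6]` → y = [4, 5, 6]
`swap_contents(x, y)` → no visible change to tracked variables
`print(x, y)` → prints [1, 2, 3] [4, 5, 6]
`x = [1, 2, 3]` → x = [1, 2, 3]
`y = [4, 5, 6]` → y = [4, 5, 6]
`swap_elements(x, y, 0, 0)` → x = [4, 2, 3]; y = [1, 5, 6]
`print(x, y)` → prints [4, 2, 3] [1, 5, 6]

Answer:
[1, 2, 3] [4, 5, 6]
[4, 2, 3] [1, 5, 6]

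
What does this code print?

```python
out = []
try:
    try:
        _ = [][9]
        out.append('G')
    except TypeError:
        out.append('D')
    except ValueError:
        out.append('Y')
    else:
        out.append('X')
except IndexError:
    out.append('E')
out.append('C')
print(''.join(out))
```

Execution trace: 'E' (outer except IndexError) → 'C' (after the try/except). Output: EC

Answer: EC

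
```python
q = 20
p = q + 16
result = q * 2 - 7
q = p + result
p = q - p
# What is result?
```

Trace:
`q = 20` → q = 20
`p = q + 16` → p = 36
`result = q * 2 - 7` → result = 33
`q = p + result` → q = 69
`p = q - p` → p = 33
So result = 33

Answer: 33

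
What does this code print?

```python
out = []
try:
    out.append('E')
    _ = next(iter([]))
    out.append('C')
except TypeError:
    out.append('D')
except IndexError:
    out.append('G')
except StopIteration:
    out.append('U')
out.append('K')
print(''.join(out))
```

Execution trace: 'E' (try body) → 'U' (except StopIteration) → 'K' (after the try/except). Output: EUK

Answer: EUK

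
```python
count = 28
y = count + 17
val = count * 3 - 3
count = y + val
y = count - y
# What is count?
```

Trace:
`count = 28` → count = 28
`y = count + 17` → y = 45
`val = count * 3 - 3` → val = 81
`count = y + val` → count = 126
`y = count - y` → y = 81
So count = 126

Answer: 126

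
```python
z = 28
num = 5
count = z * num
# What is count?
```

Trace:
`z = 28` → z = 28
`num = 5` → num = 5
`count = z * num` → count = 140
So count = 140

Answer: 140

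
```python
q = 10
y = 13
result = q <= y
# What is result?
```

Trace:
`q = 10` → q = 10
`y = 13` → y = 13
`result = q <= y` → result = True
So result = True

Answer: True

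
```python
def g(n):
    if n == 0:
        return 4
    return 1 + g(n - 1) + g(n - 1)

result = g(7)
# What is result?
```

g(n) = 1 + 2·g(n-1), g(0)=4. Closed form: (4+1)·2^7 - 1 = 639.

Answer: 639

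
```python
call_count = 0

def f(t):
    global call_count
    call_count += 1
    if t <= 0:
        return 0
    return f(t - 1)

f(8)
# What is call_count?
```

Linear recursion stepping by 1: 9 calls from t=8 down to ≤0.

Answer: 9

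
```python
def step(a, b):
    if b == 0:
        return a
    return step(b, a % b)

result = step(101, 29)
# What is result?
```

step(101, 29) -> step(29, 14) -> step(14, 1) -> step(1, 0) -> 1

Answer: 1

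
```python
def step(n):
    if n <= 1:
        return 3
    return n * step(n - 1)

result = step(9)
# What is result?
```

step(9) = 9 * 8 * 7 * 6 * 5 * 4 * 3 * 2 * 3 = 1088640

Answer: 1088640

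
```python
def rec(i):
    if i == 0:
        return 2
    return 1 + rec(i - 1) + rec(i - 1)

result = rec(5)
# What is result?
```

rec(i) = 1 + 2·rec(i-1), rec(0)=2. Closed form: (2+1)·2^5 - 1 = 95.

Answer: 95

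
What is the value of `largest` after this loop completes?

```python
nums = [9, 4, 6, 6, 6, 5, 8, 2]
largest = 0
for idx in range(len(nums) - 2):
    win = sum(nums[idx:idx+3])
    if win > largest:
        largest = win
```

Max sum of 3-element window in [9, 4, 6, 6, 6, 5, 8, 2]
`largest` takes the values: 0 → 19

Answer: 19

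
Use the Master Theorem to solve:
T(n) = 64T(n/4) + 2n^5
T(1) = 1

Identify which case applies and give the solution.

a=64, b=4, f(n)=2n^5. log_4(64) = 3. Since c=5 > 3 and the regularity condition holds (64(n/4)^5 = (64/4^5)n^5 with 64/4^5 < 1), Case 3 applies: T(n) = Θ(f(n)) = O(n^5).

Answer: O(n^5) - Case 3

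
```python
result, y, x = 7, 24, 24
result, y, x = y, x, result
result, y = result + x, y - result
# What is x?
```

Trace:
`result, y, x = 7, 24, 24` → result = 7; y = 24; x = 24
`result, y, x = y, x, result` → result = 24; y = 24; x = 7
`result, y = result + x, y - result` → result = 31; y = 0
So x = 7

Answer: 7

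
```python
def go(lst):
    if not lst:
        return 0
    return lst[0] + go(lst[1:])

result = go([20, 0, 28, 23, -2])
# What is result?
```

20 + 0 + 28 + 23 + (-2) + 0 = 69

Answer: 69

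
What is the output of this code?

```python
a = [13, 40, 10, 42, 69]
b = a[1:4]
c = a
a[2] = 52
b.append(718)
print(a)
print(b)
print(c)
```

Key concept: slice vs alias.
Step by step:
`a = [13, 40, 10, 42, 69]` → a = [13, 40, 10, 42, 69]
`b = a[1:4]` → b = [40, 10, 42]
`c = a` → c = [13, 40, 10, 42, 69] (same object as a)
`a[2] = 52` → a = [13, 40, 52, 42, 69] (same object as c); c = [13, 40, 52, 42, 69] (same object as a)
`b.append(718)` → b = [40, 10, 42, 718]
`print(a)` → prints [13, 40, 52, 42, 69]
`print(b)` → prints [40, 10, 42, 718]
`print(c)` → prints [13, 40, 52, 42, 69]

Answer:
[13, 40, 52, 42, 69]
[40, 10, 42, 718]
[13, 40, 52, 42, 69]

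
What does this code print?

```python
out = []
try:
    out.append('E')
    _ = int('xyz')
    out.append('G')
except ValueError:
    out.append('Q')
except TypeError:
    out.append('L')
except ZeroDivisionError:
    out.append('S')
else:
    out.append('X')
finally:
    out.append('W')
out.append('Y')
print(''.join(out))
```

Execution trace: 'E' (try body) → 'Q' (except ValueError) → 'W' (finally) → 'Y' (after the try/except). Output: EQWY

Answer: EQWY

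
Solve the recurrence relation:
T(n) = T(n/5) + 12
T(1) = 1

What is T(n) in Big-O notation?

Each step divides n by 5 and adds 12. After log_5(n) steps we reach T(1)=1. So T(n) = 12·log_5(n) + 1 = O(log n).

Answer: O(log n)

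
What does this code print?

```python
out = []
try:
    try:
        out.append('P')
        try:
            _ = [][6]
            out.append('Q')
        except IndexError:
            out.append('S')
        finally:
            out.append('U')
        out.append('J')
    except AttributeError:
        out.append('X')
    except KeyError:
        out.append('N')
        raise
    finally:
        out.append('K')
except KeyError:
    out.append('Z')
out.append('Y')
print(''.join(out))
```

Execution trace: 'P' (try body) → 'S' (inner except IndexError) → 'U' (inner finally) → 'J' (try body, no exception) → 'K' (finally) → 'Y' (after the try/except). Output: PSUJKY

Answer: PSUJKY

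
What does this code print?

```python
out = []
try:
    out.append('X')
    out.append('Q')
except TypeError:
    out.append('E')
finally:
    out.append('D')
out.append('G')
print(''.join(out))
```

Execution trace: 'X' (try body) → 'Q' (try body, no exception) → 'D' (finally) → 'G' (after the try/except). Output: XQDG

Answer: XQDG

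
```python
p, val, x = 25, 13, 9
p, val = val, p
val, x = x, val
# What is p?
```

Trace:
`p, val, x = 25, 13, 9` → p = 25; val = 13; x = 9
`p, val = val, p` → p = 13; val = 25
`val, x = x, val` → val = 9; x = 25
So p = 13

Answer: 13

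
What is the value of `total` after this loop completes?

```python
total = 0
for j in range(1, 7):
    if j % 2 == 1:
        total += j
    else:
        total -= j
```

Add odd, subtract even
`total` takes the values: 0 → 1 → -1 → 2 → -2 → 3 → -3

Answer: -3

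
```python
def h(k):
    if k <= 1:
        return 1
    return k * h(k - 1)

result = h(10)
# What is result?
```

h(10) = 10 * 9 * 8 * 7 * 6 * 5 * 4 * 3 * 2 * 1 = 3628800

Answer: 3628800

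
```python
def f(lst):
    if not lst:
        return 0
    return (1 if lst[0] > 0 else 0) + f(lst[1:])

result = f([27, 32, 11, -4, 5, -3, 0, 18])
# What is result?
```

Count of positive elements in [27, 32, 11, -4, 5, -3, 0, 18] = 5

Answer: 5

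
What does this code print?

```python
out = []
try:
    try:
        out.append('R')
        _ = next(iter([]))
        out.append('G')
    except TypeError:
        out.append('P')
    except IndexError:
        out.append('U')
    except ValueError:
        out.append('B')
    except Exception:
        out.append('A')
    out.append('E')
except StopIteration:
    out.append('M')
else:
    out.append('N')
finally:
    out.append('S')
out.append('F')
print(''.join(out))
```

Execution trace: 'R' (inner try body) → 'A' (inner except Exception) → 'E' (try body, no exception) → 'N' (else) → 'S' (finally) → 'F' (after the try/except). Output: RAENSF

Answer: RAENSF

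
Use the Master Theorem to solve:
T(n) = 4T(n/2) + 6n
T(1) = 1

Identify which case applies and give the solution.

a=4, b=2, f(n)=6n. log_2(4) = 2. Since c=1 < 2, Case 1 applies: T(n) = Θ(n^log_b(a)) = O(n^2).

Answer: O(n^2) - Case 1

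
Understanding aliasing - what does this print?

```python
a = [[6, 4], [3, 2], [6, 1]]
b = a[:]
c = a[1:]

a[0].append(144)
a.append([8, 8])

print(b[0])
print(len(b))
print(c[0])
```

Key concept: slice with nested mutation.
Step by step:
`a = [[6, 4], [3, 2], [6, 1]]` → a = [[6, 4], [3, 2], [6, 1]]
`b = a[:]` → b = [[6, 4], [3, 2], [6, 1]]
`c = a[1:]` → c = [[3, 2], [6, 1]]
`a[0].append(144)` → a = [[6, 4, 144], [3, 2], [6, 1]]; b = [[6, 4, 144], [3, 2], [6, 1]]
`a.append([8, 8])` → a = [[6, 4, 144], [3, 2], [6, 1], [8, 8]]
`print(b[0])` → prints [6, 4, 144]
`print(len(b))` → prints 3
`print(c[0])` → prints [3, 2]

Answer:
[6, 4, 144]
3
[3, 2]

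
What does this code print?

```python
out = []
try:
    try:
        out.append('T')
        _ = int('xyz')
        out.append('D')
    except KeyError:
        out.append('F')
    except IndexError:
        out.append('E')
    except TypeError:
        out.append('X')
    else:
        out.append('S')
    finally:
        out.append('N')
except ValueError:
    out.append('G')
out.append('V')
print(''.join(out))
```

Execution trace: 'T' (try body) → 'N' (finally) → 'G' (outer except ValueError) → 'V' (after the try/except). Output: TNGV

Answer: TNGV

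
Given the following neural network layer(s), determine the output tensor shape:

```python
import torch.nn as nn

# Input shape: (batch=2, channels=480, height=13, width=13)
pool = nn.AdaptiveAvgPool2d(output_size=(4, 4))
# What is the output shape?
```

Input: (2, 480, 13, 13) -> Output: (2, 480, 4, 4)

Answer: (2, 480, 4, 4)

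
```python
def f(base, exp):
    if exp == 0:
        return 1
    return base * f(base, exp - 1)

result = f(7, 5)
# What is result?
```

f(7, 5) = 7 * 7 * 7 * 7 * 7 = 16807

Answer: 16807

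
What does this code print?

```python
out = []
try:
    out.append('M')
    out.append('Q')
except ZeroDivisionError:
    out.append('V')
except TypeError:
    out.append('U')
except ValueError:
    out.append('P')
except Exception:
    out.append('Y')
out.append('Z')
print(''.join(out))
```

Execution trace: 'M' (try body) → 'Q' (try body, no exception) → 'Z' (after the try/except). Output: MQZ

Answer: MQZ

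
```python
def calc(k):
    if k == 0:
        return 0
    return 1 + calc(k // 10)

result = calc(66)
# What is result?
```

Count of digits of 66: 2

Answer: 2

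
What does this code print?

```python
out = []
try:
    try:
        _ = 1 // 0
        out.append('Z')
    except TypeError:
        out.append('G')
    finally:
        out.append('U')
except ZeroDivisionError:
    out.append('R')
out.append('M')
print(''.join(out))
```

Execution trace: 'U' (finally) → 'R' (outer except ZeroDivisionError) → 'M' (after the try/except). Output: URM

Answer: URM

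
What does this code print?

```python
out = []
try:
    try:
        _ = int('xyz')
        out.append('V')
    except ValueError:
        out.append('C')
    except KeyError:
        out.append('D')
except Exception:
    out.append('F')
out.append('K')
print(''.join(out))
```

Execution trace: 'C' (inner except ValueError) → 'K' (after the try/except). Output: CK

Answer: CK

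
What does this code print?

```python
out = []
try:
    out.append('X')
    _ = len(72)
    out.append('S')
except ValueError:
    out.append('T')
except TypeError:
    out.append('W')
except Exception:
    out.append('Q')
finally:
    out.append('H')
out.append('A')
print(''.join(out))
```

Execution trace: 'X' (try body) → 'W' (except TypeError) → 'H' (finally) → 'A' (after the try/except). Output: XWHA

Answer: XWHA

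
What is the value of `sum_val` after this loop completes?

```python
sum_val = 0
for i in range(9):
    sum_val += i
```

Sum of 0 to 8 = 36
`sum_val` takes the values: 0 → 1 → 3 → 6 → 10 → 15 → 21 → 28 → 36

Answer: 36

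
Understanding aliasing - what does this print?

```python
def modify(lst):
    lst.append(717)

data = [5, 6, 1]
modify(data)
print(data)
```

Key concept: function modifies passed list.
Step by step:
`data = [5, 6, 1]` → data = [5, 6, 1]
`modify(data)` → data = [5, 6, 1, 717]
`print(data)` → prints [5, 6, 1, 717]

Answer: [5, 6, 1, 717]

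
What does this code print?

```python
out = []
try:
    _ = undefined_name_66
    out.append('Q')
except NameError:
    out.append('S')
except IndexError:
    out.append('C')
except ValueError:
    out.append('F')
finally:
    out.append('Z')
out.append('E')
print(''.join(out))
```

Execution trace: 'S' (except NameError) → 'Z' (finally) → 'E' (after the try/except). Output: SZE

Answer: SZE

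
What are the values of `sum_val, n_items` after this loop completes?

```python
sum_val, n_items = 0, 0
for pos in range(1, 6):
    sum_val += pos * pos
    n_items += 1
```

Sum of squares and count
`sum_val, n_items` takes the values: (0, 0) → (1, 0) → (1, 1) → (5, 1) → (5, 2) → (14, 2) → (14, 3) → (30, 3) → (30, 4) → (55, 4) → (55, 5)

Answer: 55, 5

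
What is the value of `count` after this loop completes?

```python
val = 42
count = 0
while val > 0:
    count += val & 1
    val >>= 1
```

Count set bits in 42 (binary: 0b101010)
`count` takes the values: 0 → 1 → 2 → 3

Answer: 3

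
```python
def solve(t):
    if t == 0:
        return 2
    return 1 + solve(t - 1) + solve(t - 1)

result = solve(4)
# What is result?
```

solve(t) = 1 + 2·solve(t-1), solve(0)=2. Closed form: (2+1)·2^4 - 1 = 47.

Answer: 47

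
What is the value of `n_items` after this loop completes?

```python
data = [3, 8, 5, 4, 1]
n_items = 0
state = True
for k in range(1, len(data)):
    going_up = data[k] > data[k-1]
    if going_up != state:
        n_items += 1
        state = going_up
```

Count direction changes in [3, 8, 5, 4, 1]
`n_items` takes the values: 0 → 1

Answer: 1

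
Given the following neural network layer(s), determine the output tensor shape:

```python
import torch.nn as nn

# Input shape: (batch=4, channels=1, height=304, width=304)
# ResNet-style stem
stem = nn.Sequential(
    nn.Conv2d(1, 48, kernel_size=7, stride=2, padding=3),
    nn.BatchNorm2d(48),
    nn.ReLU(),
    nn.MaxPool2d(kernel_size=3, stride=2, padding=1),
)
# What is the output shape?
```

Input: (4, 1, 304, 304) -> after Conv2d 7x7 stride=2: (4, 48, 152, 152) -> Output: (4, 48, 76, 76)

Answer: (4, 48, 76, 76)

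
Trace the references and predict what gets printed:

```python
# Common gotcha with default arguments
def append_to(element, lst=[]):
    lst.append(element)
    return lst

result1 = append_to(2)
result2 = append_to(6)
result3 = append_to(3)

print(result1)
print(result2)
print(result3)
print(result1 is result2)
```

Key concept: mutable default argument gotcha.
Step by step:
`result1 = append_to(2)` → result1 = [2]
`result2 = append_to(6)` → result1 = [2, 6] (same object as result2); result2 = [2, 6] (same object as result1)
`result3 = append_to(3)` → result1 = [2, 6, 3] (same object as result2, result3); result2 = [2, 6, 3] (same object as result1, result3); result3 = [2, 6, 3] (same object as result1, result2)
`print(result1)` → prints [2, 6, 3]
`print(result2)` → prints [2, 6, 3]
`print(result3)` → prints [2, 6, 3]
`print(result1 is result2)` → prints True

Answer:
[2, 6, 3]
[2, 6, 3]
[2, 6, 3]
True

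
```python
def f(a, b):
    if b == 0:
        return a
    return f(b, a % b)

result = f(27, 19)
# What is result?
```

f(27, 19) -> f(19, 8) -> f(8, 3) -> f(3, 2) -> f(2, 1) -> f(1, 0) -> 1

Answer: 1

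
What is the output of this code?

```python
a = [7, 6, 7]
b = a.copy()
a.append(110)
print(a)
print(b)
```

Key concept: list.copy() creates independent copy.
Step by step:
`a = [7, 6, 7]` → a = [7, 6, 7]
`b = a.copy()` → b = [7, 6, 7]
`a.append(110)` → a = [7, 6, 7, 110]
`print(a)` → prints [7, 6, 7, 110]
`print(b)` → prints [7, 6, 7]

Answer:
[7, 6, 7, 110]
[7, 6, 7]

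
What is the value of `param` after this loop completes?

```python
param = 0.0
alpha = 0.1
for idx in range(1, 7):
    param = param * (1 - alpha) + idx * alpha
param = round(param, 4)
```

Moving average with lr=0.1
`param` takes the values: 0.0 → 0.1 → 0.29 → 0.561 → 0.9049 → 1.31441 → 1.782969 → 1.783

Answer: 1.783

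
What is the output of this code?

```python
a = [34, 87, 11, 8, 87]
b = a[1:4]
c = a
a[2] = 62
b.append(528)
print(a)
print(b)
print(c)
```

Key concept: slice vs alias.
Step by step:
`a = [34, 87, 11, 8, 87]` → a = [34, 87, 11, 8, 87]
`b = a[1:4]` → b = [87, 11, 8]
`c = a` → c = [34, 87, 11, 8, 87] (same object as a)
`a[2] = 62` → a = [34, 87, 62, 8, 87] (same object as c); c = [34, 87, 62, 8, 87] (same object as a)
`b.append(528)` → b = [87, 11, 8, 528]
`print(a)` → prints [34, 87, 62, 8, 87]
`print(b)` → prints [87, 11, 8, 528]
`print(c)` → prints [34, 87, 62, 8, 87]

Answer:
[34, 87, 62, 8, 87]
[87, 11, 8, 528]
[34, 87, 62, 8, 87]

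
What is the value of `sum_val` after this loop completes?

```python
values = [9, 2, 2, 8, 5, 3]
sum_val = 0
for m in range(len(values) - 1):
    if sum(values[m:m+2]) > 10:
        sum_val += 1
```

Count windows with sum > 10
`sum_val` takes the values: 0 → 1 → 2

Answer: 2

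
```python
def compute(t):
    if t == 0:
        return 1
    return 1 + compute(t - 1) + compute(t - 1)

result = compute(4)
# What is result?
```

compute(t) = 1 + 2·compute(t-1), compute(0)=1. Closed form: (1+1)·2^4 - 1 = 31.

Answer: 31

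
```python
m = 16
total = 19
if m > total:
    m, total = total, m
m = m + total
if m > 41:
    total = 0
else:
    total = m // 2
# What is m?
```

Trace:
`m = 16` → m = 16
`total = 19` → total = 19
`if m > total: ...` → m > total is False → no variable changes
`m = m + total` → m = 35
`if m > 41: ...` → m > 41 is False, take else branch → total = 17
So m = 35

Answer: 35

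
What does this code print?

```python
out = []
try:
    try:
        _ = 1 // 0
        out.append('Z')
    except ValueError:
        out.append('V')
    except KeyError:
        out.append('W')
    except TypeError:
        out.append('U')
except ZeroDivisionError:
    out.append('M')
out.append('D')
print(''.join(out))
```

Execution trace: 'M' (outer except ZeroDivisionError) → 'D' (after the try/except). Output: MD

Answer: MD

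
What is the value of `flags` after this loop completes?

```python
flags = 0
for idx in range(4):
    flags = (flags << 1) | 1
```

Build 4 consecutive 1-bits: 0b1111
`flags` takes the values: 0 → 1 → 3 → 7 → 15

Answer: 15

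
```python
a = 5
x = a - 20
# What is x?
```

Trace:
`a = 5` → a = 5
`x = a - 20` → x = -15
So x = -15

Answer: -15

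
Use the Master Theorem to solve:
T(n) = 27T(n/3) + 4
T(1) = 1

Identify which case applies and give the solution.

a=27, b=3, f(n)=4. log_3(27) = 3. Since c=0 < 3, Case 1 applies: T(n) = Θ(n^log_b(a)) = O(n^3).

Answer: O(n^3) - Case 1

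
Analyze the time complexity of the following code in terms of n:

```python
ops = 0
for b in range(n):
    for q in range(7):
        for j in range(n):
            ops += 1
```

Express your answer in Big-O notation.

Each loop level contributes: n × 1 × n. Multiplying the contributions gives O(n^2).

Answer: O(n^2)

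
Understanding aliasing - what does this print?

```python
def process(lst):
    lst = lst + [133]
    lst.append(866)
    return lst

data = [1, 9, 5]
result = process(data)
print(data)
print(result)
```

Key concept: rebinding parameter vs mutation.
Step by step:
`data = [1, 9, 5]` → data = [1, 9, 5]
`result = process(data)` → result = [1, 9, 5, 133, 866]
`print(data)` → prints [1, 9, 5]
`print(result)` → prints [1, 9, 5, 133, 866]

Answer:
[1, 9, 5]
[1, 9, 5, 133, 866]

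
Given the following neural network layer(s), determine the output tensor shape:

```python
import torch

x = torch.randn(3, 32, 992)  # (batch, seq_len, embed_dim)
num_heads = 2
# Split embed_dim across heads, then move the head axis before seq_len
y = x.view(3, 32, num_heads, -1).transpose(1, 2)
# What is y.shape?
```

Input: (3, 32, 992) -> head_dim = 992 // 2 = 496; after view: (3, 32, 2, 496) -> after transpose(1, 2): (3, 2, 32, 496) -> Output: (3, 2, 32, 496)

Answer: (3, 2, 32, 496)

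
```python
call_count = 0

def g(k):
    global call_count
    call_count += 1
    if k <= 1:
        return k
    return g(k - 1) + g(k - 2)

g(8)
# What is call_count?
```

Calls(k) = 1 + Calls(k-1) + Calls(k-2); Calls(0)=Calls(1)=1. For k=8 this gives 67.

Answer: 67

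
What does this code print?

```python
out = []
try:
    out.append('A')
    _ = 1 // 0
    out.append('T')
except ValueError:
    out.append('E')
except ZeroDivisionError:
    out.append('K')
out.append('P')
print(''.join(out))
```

Execution trace: 'A' (try body) → 'K' (except ZeroDivisionError) → 'P' (after the try/except). Output: AKP

Answer: AKP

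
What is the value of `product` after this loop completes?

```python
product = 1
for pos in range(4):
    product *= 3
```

3^4 = 81
`product` takes the values: 1 → 3 → 9 → 27 → 81

Answer: 81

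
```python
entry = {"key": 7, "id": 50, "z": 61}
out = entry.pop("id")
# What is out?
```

Trace:
`entry = {"key": 7, "id": 50, "z": 61}` → entry = {'key': 7, 'id': 50, 'z': 61}
`out = entry.pop("id")` → entry = {'key': 7, 'z': 61}; out = 50
So out = 50

Answer: 50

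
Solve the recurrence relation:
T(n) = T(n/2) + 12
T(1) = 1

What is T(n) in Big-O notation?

Each step divides n by 2 and adds 12. After log_2(n) steps we reach T(1)=1. So T(n) = 12·log_2(n) + 1 = O(log n).

Answer: O(log n)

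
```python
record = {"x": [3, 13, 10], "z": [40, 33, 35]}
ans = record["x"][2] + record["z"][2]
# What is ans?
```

Trace:
`record = {"x": [3, 13, 10], "z": [40, 33, 35]}` → record = {'x': [3, 13, 10], 'z': [40, 33, 35]}
`ans = record["x"][2] + record["z"][2]` → ans = 45
So ans = 45

Answer: 45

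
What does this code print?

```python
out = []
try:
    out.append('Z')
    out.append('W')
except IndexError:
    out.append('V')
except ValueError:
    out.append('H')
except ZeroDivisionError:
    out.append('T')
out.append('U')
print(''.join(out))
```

Execution trace: 'Z' (try body) → 'W' (try body, no exception) → 'U' (after the try/except). Output: ZWU

Answer: ZWU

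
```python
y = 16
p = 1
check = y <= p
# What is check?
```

Trace:
`y = 16` → y = 16
`p = 1` → p = 1
`check = y <= p` → check = False
So check = False

Answer: False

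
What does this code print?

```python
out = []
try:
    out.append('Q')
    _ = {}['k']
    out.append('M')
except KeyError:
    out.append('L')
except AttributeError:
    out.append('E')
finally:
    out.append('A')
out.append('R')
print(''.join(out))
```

Execution trace: 'Q' (try body) → 'L' (except KeyError) → 'A' (finally) → 'R' (after the try/except). Output: QLAR

Answer: QLAR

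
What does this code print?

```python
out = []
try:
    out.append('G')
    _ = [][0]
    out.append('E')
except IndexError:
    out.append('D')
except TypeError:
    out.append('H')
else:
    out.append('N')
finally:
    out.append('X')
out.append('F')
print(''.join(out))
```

Execution trace: 'G' (try body) → 'D' (except IndexError) → 'X' (finally) → 'F' (after the try/except). Output: GDXF

Answer: GDXF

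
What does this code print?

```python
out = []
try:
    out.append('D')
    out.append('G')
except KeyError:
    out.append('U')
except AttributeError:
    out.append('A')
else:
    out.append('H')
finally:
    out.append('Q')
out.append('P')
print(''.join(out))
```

Execution trace: 'D' (try body) → 'G' (try body, no exception) → 'H' (else) → 'Q' (finally) → 'P' (after the try/except). Output: DGHQP

Answer: DGHQP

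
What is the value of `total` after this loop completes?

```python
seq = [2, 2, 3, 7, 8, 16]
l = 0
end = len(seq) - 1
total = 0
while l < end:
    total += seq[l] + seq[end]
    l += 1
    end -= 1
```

Sum of pairs from ends
`total` takes the values: 0 → 18 → 28 → 38

Answer: 38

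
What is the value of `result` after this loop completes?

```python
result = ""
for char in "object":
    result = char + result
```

Reverse 'object'
`result` takes the values: "" → "o" → "bo" → "jbo" → "ejbo" → "cejbo" → "tcejbo"

Answer: "tcejbo"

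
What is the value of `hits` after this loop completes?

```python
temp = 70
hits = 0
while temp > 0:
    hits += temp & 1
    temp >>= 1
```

Count set bits in 70 (binary: 0b1000110)
`hits` takes the values: 0 → 1 → 2 → 3

Answer: 3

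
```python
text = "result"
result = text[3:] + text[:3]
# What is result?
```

Trace:
`text = "result"` → text = 'result'
`result = text[3:] + text[:3]` → result = 'ultres'
So result = 'ultres'

Answer: 'ultres'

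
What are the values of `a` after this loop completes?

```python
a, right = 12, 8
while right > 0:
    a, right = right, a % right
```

GCD of 12 and 8
`a` takes the values: 12 → 8 → 4

Answer: 4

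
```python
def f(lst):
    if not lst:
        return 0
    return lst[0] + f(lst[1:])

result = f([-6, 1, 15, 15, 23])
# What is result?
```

(-6) + 1 + 15 + 15 + 23 + 0 = 48

Answer: 48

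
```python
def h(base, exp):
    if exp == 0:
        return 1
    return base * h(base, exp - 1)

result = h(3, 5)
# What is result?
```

h(3, 5) = 3 * 3 * 3 * 3 * 3 = 243

Answer: 243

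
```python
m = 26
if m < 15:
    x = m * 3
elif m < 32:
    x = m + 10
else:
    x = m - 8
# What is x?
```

Trace:
`m = 26` → m = 26
`if m < 15: ...` → m < 15 is False, m < 32 is True → x = 36
So x = 36

Answer: 36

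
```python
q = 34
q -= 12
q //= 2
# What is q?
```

Trace:
`q = 34` → q = 34
`q -= 12` → q = 22
`q //= 2` → q = 11
So q = 11

Answer: 11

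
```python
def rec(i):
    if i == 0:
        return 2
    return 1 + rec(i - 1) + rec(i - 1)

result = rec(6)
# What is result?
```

rec(i) = 1 + 2·rec(i-1), rec(0)=2. Closed form: (2+1)·2^6 - 1 = 191.

Answer: 191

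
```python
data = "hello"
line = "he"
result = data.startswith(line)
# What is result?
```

Trace:
`data = "hello"` → data = 'hello'
`line = "he"` → line = 'he'
`result = data.startswith(line)` → result = True
So result = True

Answer: True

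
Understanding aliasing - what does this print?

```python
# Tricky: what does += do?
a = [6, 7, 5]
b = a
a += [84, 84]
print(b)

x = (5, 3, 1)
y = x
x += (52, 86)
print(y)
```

Key concept: += behavior differs for mutable vs immutable.
Step by step:
`a = [6, 7, 5]` → a = [6, 7, 5]
`b = a` → b = [6, 7, 5] (same object as a)
`a += [84, 84]` → a = [6, 7, 5, 84, 84] (same object as b); b = [6, 7, 5, 84, 84] (same object as a)
`print(b)` → prints [6, 7, 5, 84, 84]
`x = (5, 3, 1)` → x = (5, 3, 1)
`y = x` → y = (5, 3, 1)
`x += (52, 86)` → x = (5, 3, 1, 52, 86)
`print(y)` → prints (5, 3, 1)

Answer:
[6, 7, 5, 84, 84]
(5, 3, 1)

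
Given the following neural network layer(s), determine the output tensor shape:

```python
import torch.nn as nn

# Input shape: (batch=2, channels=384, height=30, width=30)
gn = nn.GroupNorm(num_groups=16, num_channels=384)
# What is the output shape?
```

Input: (2, 384, 30, 30) -> Output: (2, 384, 30, 30)

Answer: (2, 384, 30, 30)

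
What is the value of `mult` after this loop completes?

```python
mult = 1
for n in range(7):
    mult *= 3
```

3^7 = 2187
`mult` takes the values: 1 → 3 → 9 → 27 → 81 → 243 → 729 → 2187

Answer: 2187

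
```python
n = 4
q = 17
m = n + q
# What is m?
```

Trace:
`n = 4` → n = 4
`q = 17` → q = 17
`m = n + q` → m = 21
So m = 21

Answer: 21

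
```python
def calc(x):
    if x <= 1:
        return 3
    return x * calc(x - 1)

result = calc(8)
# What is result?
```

calc(8) = 8 * 7 * 6 * 5 * 4 * 3 * 2 * 3 = 120960

Answer: 120960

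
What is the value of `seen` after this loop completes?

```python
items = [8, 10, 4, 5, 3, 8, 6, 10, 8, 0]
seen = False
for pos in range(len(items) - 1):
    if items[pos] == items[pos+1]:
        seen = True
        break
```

Check consecutive duplicates in [8, 10, 4, 5, 3, 8, 6, 10, 8, 0]
`seen` takes the values: False

Answer: False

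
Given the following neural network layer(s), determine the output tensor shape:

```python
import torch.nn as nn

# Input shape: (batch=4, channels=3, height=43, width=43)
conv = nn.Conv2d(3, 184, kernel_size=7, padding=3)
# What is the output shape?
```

Input: (4, 3, 43, 43) -> Output: (4, 184, 43, 43)

Answer: (4, 184, 43, 43)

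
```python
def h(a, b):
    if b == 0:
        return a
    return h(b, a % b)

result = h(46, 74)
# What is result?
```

h(46, 74) -> h(74, 46) -> h(46, 28) -> h(28, 18) -> h(18, 10) -> h(10, 8) -> h(8, 2) -> h(2, 0) -> 2

Answer: 2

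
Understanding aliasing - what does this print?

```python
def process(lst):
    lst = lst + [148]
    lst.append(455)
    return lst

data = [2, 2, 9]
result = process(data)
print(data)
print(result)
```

Key concept: rebinding parameter vs mutation.
Step by step:
`data = [2, 2, 9]` → data = [2, 2, 9]
`result = process(data)` → result = [2, 2, 9, 148, 455]
`print(data)` → prints [2, 2, 9]
`print(result)` → prints [2, 2, 9, 148, 455]

Answer:
[2, 2, 9]
[2, 2, 9, 148, 455]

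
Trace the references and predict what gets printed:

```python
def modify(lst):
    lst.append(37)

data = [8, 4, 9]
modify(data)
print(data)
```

Key concept: function modifies passed list.
Step by step:
`data = [8, 4, 9]` → data = [8, 4, 9]
`modify(data)` → data = [8, 4, 9, 37]
`print(data)` → prints [8, 4, 9, 37]

Answer: [8, 4, 9, 37]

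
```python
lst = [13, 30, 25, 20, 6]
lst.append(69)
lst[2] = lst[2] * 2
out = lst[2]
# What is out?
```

Trace:
`lst = [13, 30, 25, 20, 6]` → lst = [13, 30, 25, 20, 6]
`lst.append(69)` → lst = [13, 30, 25, 20, 6, 69]
`lst[2] = lst[2] * 2` → lst = [13, 30, 50, 20, 6, 69]
`out = lst[2]` → out = 50
So out = 50

Answer: 50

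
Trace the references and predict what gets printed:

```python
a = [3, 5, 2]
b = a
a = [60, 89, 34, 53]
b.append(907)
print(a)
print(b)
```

Key concept: rebinding vs mutation: a is rebound to a new list, b still points at the original.
Step by step:
`a = [3, 5, 2]` → a = [3, 5, 2]
`b = a` → b = [3, 5, 2] (same object as a)
`a = [60, 89, 34, 53]` → a = [60, 89, 34, 53]
`b.append(907)` → b = [3, 5, 2, 907]
`print(a)` → prints [60, 89, 34, 53]
`print(b)` → prints [3, 5, 2, 907]

Answer:
[60, 89, 34, 53]
[3, 5, 2, 907]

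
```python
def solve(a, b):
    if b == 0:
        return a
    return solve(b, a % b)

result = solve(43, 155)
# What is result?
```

solve(43, 155) -> solve(155, 43) -> solve(43, 26) -> solve(26, 17) -> solve(17, 9) -> solve(9, 8) -> solve(8, 1) -> solve(1, 0) -> 1

Answer: 1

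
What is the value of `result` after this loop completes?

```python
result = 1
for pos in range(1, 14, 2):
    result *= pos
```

Product of 1, 3, 5, ... up to 13
`result` takes the values: 1 → 3 → 15 → 105 → 945 → 10395 → 135135

Answer: 135135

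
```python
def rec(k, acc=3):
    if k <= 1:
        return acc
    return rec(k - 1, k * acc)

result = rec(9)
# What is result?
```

Accumulator trace (n, acc): (9, 3) -> (8, 27) -> (7, 216) -> (6, 1512) -> (5, 9072) -> (4, 45360) -> (3, 181440) -> (2, 544320) -> (1, 1088640) -> return 1088640

Answer: 1088640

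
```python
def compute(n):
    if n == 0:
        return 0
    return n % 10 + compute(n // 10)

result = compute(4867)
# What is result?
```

Sum of digits of 4867: 7 + 6 + 8 + 4 = 25

Answer: 25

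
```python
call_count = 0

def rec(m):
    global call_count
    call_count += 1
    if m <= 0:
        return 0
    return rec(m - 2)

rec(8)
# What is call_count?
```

Linear recursion stepping by 2: 5 calls from m=8 down to ≤0.

Answer: 5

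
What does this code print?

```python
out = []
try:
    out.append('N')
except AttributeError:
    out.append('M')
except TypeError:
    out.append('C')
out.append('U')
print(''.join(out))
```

Execution trace: 'N' (try body, no exception) → 'U' (after the try/except). Output: NU

Answer: NU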